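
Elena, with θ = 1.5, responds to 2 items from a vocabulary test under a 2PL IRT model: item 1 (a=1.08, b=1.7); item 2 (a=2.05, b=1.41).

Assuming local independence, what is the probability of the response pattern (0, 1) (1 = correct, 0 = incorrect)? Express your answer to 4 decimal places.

0.3024

P(θ) = 1 / (1 + exp(−a(θ − b)))
P_1 = 1/(1+e^{0.2160}) = 0.4462
P_2 = 1/(1+e^{-0.1845}) = 0.5460
L = (1−P_1) × P_2 = 0.5538 × 0.5460 = 0.30237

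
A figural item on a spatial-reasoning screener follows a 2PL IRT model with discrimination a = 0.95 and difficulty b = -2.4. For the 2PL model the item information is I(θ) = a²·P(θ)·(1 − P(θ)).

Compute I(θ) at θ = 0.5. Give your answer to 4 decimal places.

P = 1/(1+e^{-2.7550}) = 0.9402
P(1−P) = 0.9402 × 0.0598 = 0.0562
I = a² × P(1−P) = 0.95² × 0.0562 = 0.05075

0.0507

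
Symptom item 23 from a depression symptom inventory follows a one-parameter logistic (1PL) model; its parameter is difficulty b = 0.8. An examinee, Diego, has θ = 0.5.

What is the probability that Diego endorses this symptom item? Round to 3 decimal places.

0.426

P(θ) = 1 / (1 + exp(−(θ − b)))
Exponent: (0.5 − 0.8) = -0.3000
1/(1 + e^{0.3000}) = 0.4256
P = 0.4256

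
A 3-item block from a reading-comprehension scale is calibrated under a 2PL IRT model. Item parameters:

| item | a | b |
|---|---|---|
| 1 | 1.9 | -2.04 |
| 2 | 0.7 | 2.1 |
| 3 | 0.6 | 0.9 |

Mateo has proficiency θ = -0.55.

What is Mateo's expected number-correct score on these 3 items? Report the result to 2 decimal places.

P(θ) = 1 / (1 + exp(−a(θ − b)))
P_1 = 1/(1+e^{-2.8310}) = 0.9443
P_2 = 1/(1+e^{1.8550}) = 0.1353
P_3 = 1/(1+e^{0.8700}) = 0.2953
E[score] = 0.9443 + 0.1353 + 0.2953 = 1.3749

1.37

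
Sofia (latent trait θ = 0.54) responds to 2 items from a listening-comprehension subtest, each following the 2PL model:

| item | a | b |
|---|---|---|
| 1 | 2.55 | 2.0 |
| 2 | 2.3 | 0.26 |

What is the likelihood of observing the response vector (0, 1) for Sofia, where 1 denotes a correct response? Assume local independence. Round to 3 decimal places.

0.640

P(θ) = 1 / (1 + exp(−a(θ − b)))
P_1 = 1/(1+e^{3.7230}) = 0.0236
P_2 = 1/(1+e^{-0.6440}) = 0.6557
L = (1−P_1) × P_2 = 0.9764 × 0.6557 = 0.64019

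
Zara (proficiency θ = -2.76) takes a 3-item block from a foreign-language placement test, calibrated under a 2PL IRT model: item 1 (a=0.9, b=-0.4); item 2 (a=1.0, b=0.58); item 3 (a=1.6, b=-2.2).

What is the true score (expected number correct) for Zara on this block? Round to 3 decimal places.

P(θ) = 1 / (1 + exp(−a(θ − b)))
P_1 = 1/(1+e^{2.1240}) = 0.1068
P_2 = 1/(1+e^{3.3400}) = 0.0342
P_3 = 1/(1+e^{0.8960}) = 0.2899
E[score] = 0.1068 + 0.0342 + 0.2899 = 0.4309

0.431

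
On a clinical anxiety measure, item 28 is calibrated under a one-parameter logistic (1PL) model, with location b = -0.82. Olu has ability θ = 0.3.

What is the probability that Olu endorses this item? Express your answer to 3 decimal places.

P(θ) = 1 / (1 + exp(−(θ − b)))
Exponent: (0.3 − (-0.82)) = 1.1200
1/(1 + e^{-1.1200}) = 0.7540
P = 0.7540

0.754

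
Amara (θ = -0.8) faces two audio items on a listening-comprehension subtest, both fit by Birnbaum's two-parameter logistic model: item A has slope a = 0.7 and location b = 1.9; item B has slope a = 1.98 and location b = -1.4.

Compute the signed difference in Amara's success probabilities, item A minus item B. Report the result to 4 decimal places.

P(θ) = 1 / (1 + exp(−a(θ − b)))
P_A = 0.1312
P_B = 0.7664
P_A − P_B = -0.6351

-0.6351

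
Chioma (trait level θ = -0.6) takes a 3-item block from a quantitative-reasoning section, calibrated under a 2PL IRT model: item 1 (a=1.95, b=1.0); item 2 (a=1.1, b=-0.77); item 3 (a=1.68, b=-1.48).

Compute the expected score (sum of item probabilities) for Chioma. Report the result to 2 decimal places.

1.40

P(θ) = 1 / (1 + exp(−a(θ − b)))
P_1 = 1/(1+e^{3.1200}) = 0.0423
P_2 = 1/(1+e^{-0.1870}) = 0.5466
P_3 = 1/(1+e^{-1.4784}) = 0.8143
E[score] = 0.0423 + 0.5466 + 0.8143 = 1.4032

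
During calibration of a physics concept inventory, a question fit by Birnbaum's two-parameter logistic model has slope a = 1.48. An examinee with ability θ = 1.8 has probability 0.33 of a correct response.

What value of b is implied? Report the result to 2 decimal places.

2.28

P(θ) = 1 / (1 + exp(−a(θ − b)))
logit(0.33) = ln(0.33/0.67) = -0.7082
b = θ − logit/(a) = 1.8 − (-0.7082)/1.4800 = 2.2785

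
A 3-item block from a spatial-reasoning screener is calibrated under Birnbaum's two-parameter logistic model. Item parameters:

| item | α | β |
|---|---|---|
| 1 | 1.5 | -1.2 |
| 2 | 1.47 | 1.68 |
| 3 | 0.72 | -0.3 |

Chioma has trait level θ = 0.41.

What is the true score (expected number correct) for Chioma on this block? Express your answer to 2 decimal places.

1.68

P(θ) = 1 / (1 + exp(−α(θ − β)))
P_1 = 1/(1+e^{-2.4150}) = 0.9180
P_2 = 1/(1+e^{1.8669}) = 0.1339
P_3 = 1/(1+e^{-0.5112}) = 0.6251
E[score] = 0.9180 + 0.1339 + 0.6251 = 1.6770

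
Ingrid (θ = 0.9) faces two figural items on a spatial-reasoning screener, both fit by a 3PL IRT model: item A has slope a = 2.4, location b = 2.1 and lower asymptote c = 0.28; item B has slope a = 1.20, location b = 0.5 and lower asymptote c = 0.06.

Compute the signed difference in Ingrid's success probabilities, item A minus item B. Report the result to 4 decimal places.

P(θ) = c + (1 − c) · 1 / (1 + exp(−a(θ − b)))
P_A = 0.3183
P_B = 0.6407
P_A − P_B = -0.3224

-0.3224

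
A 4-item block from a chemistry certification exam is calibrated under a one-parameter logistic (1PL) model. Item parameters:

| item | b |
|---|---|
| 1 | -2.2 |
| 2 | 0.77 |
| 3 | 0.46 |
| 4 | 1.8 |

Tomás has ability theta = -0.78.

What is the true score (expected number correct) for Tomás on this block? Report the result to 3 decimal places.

P(theta) = 1 / (1 + exp(−(theta − b)))
P_1 = 1/(1+e^{-1.4200}) = 0.8053
P_2 = 1/(1+e^{1.5500}) = 0.1751
P_3 = 1/(1+e^{1.2400}) = 0.2244
P_4 = 1/(1+e^{2.5800}) = 0.0704
E[score] = 0.8053 + 0.1751 + 0.2244 + 0.0704 = 1.2753

1.275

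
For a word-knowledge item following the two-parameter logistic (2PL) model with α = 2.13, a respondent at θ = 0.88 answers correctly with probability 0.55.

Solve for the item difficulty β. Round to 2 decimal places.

0.79

P(θ) = 1 / (1 + exp(−α(θ − β)))
logit(0.55) = ln(0.55/0.45) = 0.2007
β = θ − logit/(α) = 0.88 − 0.2007/2.1300 = 0.7858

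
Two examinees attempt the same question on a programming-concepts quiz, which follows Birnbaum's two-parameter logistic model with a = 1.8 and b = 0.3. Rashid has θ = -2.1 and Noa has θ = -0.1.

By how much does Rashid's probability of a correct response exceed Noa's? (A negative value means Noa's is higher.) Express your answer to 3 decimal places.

P(θ) = 1 / (1 + exp(−a(θ − b)))
P(Rashid) = 0.0131  [exponent -4.3200]
P(Noa) = 0.3274  [exponent -0.7200]
Difference = 0.0131 − 0.3274 = -0.3143

-0.314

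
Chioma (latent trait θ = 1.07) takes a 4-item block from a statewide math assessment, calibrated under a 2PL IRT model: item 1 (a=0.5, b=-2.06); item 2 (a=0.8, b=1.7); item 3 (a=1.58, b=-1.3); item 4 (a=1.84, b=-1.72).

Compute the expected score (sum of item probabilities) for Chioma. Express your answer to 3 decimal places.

3.175

P(θ) = 1 / (1 + exp(−a(θ − b)))
P_1 = 1/(1+e^{-1.5650}) = 0.8271
P_2 = 1/(1+e^{0.5040}) = 0.3766
P_3 = 1/(1+e^{-3.7446}) = 0.9769
P_4 = 1/(1+e^{-5.1336}) = 0.9941
E[score] = 0.8271 + 0.3766 + 0.9769 + 0.9941 = 3.1747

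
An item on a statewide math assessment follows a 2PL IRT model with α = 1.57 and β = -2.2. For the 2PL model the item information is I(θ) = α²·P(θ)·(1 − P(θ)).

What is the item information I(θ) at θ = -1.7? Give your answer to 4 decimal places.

0.5303

P = 1/(1+e^{-0.7850}) = 0.6868
P(1−P) = 0.6868 × 0.3132 = 0.2151
I = α² × P(1−P) = 1.57² × 0.2151 = 0.53025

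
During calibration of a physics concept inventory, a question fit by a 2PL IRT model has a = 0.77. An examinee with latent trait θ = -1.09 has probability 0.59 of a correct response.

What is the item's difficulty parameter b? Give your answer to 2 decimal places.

P(θ) = 1 / (1 + exp(−a(θ − b)))
logit(0.59) = ln(0.59/0.41) = 0.3640
b = θ − logit/(a) = -1.09 − 0.3640/0.7700 = -1.5627

-1.56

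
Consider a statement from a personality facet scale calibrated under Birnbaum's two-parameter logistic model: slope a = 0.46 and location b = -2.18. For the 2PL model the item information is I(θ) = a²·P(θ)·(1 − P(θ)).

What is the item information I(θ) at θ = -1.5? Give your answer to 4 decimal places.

0.0516

P = 1/(1+e^{-0.3128}) = 0.5776
P(1−P) = 0.5776 × 0.4224 = 0.2440
I = a² × P(1−P) = 0.46² × 0.2440 = 0.05163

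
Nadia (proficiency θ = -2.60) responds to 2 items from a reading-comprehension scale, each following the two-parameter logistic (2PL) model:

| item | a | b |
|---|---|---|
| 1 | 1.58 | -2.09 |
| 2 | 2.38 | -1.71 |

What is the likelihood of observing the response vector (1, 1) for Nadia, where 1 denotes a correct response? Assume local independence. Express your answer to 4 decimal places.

0.0331

P(θ) = 1 / (1 + exp(−a(θ − b)))
P_1 = 1/(1+e^{0.8058}) = 0.3088
P_2 = 1/(1+e^{2.1182}) = 0.1073
L = P_1 × P_2 = 0.3088 × 0.1073 = 0.03315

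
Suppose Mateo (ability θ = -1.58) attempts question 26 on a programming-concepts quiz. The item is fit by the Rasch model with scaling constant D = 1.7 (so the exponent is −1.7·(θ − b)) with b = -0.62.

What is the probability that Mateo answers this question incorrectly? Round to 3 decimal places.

P(θ) = 1 / (1 + exp(−D·(θ − b)))
Exponent: 1.7 × (-1.58 − (-0.62)) = -1.6320
1/(1 + e^{1.6320}) = 0.1636
P = 0.1636
P(incorrect) = 1 − 0.1636 = 0.8364

0.836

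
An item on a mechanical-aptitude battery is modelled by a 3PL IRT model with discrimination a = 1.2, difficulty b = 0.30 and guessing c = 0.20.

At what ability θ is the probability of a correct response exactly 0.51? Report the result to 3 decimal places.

-0.082

P(θ) = c + (1 − c) · 1 / (1 + exp(−a(θ − b)))
Remove guessing floor: (0.51 − 0.20)/(1 − 0.20) = 0.3875
logit = ln(0.3875/0.6125) = -0.4578
θ = b + logit/(a) = 0.30 + (-0.4578)/1.2000 = -0.0815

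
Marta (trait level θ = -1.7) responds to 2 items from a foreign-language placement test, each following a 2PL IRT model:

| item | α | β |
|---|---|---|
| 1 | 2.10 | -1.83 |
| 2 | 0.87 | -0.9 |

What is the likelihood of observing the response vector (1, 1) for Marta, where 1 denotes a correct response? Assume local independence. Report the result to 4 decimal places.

0.1889

P(θ) = 1 / (1 + exp(−α(θ − β)))
P_1 = 1/(1+e^{-0.2730}) = 0.5678
P_2 = 1/(1+e^{0.6960}) = 0.3327
L = P_1 × P_2 = 0.5678 × 0.3327 = 0.18892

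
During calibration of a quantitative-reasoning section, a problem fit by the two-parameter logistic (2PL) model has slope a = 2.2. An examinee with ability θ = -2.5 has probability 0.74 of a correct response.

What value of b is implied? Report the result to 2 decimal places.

-2.98

P(θ) = 1 / (1 + exp(−a(θ − b)))
logit(0.74) = ln(0.74/0.26) = 1.0460
b = θ − logit/(a) = -2.5 − 1.0460/2.2000 = -2.9754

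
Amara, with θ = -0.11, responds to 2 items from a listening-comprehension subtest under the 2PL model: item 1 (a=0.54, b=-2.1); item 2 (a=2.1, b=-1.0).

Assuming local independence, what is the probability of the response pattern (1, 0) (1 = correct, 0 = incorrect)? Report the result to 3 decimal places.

0.100

P(θ) = 1 / (1 + exp(−a(θ − b)))
P_1 = 1/(1+e^{-1.0746}) = 0.7455
P_2 = 1/(1+e^{-1.8690}) = 0.8663
L = P_1 × (1−P_2) = 0.7455 × 0.1337 = 0.09964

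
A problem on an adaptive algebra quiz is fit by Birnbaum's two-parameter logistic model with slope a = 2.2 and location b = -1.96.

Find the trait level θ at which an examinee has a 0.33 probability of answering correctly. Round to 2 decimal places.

P(θ) = 1 / (1 + exp(−a(θ − b)))
logit = ln(0.3300/0.6700) = -0.7082
θ = b + logit/(a) = -1.96 + (-0.7082)/2.2000 = -2.2819

-2.28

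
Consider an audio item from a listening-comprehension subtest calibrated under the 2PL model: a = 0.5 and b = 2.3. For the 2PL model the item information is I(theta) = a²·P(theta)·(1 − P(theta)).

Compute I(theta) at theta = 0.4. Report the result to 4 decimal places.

P = 1/(1+e^{0.9500}) = 0.2789
P(1−P) = 0.2789 × 0.7211 = 0.2011
I = a² × P(1−P) = 0.5² × 0.2011 = 0.05028

0.0503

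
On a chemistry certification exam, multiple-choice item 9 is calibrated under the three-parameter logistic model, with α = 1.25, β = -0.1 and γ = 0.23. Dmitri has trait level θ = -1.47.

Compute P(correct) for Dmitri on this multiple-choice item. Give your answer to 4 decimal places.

P(θ) = γ + (1 − γ) · 1 / (1 + exp(−α(θ − β)))
Exponent: 1.25 × (-1.47 − (-0.1)) = -1.7125
1/(1 + e^{1.7125}) = 0.1528
P = 0.23 + 0.77 × 0.1528 = 0.3477

0.3477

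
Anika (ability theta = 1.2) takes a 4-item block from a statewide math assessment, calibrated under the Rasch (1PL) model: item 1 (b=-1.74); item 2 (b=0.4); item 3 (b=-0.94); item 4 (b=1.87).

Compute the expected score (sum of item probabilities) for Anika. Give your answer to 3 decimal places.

2.873

P(theta) = 1 / (1 + exp(−(theta − b)))
P_1 = 1/(1+e^{-2.9400}) = 0.9498
P_2 = 1/(1+e^{-0.8000}) = 0.6900
P_3 = 1/(1+e^{-2.1400}) = 0.8947
P_4 = 1/(1+e^{0.6700}) = 0.3385
E[score] = 0.9498 + 0.6900 + 0.8947 + 0.3385 = 2.8730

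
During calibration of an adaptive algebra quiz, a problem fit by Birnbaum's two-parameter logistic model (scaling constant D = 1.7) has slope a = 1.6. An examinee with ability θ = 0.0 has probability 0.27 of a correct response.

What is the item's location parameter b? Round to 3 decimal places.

P(θ) = 1 / (1 + exp(−D·a(θ − b)))
logit(0.27) = ln(0.27/0.73) = -0.9946
b = θ − logit/(1.7·a) = 0.0 − (-0.9946)/2.7200 = 0.3657

0.366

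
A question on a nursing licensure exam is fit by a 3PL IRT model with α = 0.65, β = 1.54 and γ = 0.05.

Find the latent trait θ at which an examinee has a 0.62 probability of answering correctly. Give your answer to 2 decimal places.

2.16

P(θ) = γ + (1 − γ) · 1 / (1 + exp(−α(θ − β)))
Remove guessing floor: (0.62 − 0.05)/(1 − 0.05) = 0.6000
logit = ln(0.6000/0.4000) = 0.4055
θ = β + logit/(α) = 1.54 + 0.4055/0.6500 = 2.1638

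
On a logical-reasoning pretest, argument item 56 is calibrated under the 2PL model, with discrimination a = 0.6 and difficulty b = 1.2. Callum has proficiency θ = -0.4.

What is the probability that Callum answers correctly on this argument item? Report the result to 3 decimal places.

P(θ) = 1 / (1 + exp(−a(θ − b)))
Exponent: 0.6 × (-0.4 − 1.2) = -0.9600
1/(1 + e^{0.9600}) = 0.2769

0.277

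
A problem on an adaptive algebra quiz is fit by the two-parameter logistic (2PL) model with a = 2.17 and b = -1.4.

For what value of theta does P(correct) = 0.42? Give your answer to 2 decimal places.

-1.55

P(theta) = 1 / (1 + exp(−a(theta − b)))
logit = ln(0.4200/0.5800) = -0.3228
theta = b + logit/(a) = -1.4 + (-0.3228)/2.1700 = -1.5487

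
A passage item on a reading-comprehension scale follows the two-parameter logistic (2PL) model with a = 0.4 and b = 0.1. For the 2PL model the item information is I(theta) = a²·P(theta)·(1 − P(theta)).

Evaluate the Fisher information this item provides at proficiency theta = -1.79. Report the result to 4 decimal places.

P = 1/(1+e^{0.7560}) = 0.3195
P(1−P) = 0.3195 × 0.6805 = 0.2174
I = a² × P(1−P) = 0.4² × 0.2174 = 0.03479

0.0348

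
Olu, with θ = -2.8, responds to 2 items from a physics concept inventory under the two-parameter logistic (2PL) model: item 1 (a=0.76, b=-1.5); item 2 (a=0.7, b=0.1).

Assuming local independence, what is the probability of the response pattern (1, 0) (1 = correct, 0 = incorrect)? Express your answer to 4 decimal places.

P(θ) = 1 / (1 + exp(−a(θ − b)))
P_1 = 1/(1+e^{0.9880}) = 0.2713
P_2 = 1/(1+e^{2.0300}) = 0.1161
L = P_1 × (1−P_2) = 0.2713 × 0.8839 = 0.23981

0.2398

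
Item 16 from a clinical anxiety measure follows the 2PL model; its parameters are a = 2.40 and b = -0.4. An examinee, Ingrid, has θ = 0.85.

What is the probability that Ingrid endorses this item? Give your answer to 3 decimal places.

0.953

P(θ) = 1 / (1 + exp(−a(θ − b)))
Exponent: 2.40 × (0.85 − (-0.4)) = 3.0000
1/(1 + e^{-3.0000}) = 0.9526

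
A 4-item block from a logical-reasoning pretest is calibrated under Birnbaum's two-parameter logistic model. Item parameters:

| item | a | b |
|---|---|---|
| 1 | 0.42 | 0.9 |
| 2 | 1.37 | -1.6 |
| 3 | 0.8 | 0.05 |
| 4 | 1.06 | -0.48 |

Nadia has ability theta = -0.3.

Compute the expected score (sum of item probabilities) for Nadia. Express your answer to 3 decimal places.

P(theta) = 1 / (1 + exp(−a(theta − b)))
P_1 = 1/(1+e^{0.5040}) = 0.3766
P_2 = 1/(1+e^{-1.7810}) = 0.8558
P_3 = 1/(1+e^{0.2800}) = 0.4305
P_4 = 1/(1+e^{-0.1908}) = 0.5476
E[score] = 0.3766 + 0.8558 + 0.4305 + 0.5476 = 2.2104

2.210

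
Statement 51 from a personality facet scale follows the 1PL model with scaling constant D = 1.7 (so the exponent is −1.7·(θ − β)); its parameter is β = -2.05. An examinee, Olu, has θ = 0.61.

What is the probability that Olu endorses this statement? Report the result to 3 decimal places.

P(θ) = 1 / (1 + exp(−D·(θ − β)))
Exponent: 1.7 × (0.61 − (-2.05)) = 4.5220
1/(1 + e^{-4.5220}) = 0.9892
P = 0.9892

0.989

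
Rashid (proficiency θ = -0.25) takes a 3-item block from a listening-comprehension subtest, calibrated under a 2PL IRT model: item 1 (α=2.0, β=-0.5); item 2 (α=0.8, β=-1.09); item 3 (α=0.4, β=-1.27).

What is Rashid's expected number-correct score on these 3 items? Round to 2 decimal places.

1.89

P(θ) = 1 / (1 + exp(−α(θ − β)))
P_1 = 1/(1+e^{-0.5000}) = 0.6225
P_2 = 1/(1+e^{-0.6720}) = 0.6620
P_3 = 1/(1+e^{-0.4080}) = 0.6006
E[score] = 0.6225 + 0.6620 + 0.6006 = 1.8850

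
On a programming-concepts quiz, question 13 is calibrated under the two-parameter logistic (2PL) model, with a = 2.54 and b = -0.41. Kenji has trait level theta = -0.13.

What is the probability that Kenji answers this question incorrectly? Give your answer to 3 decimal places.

P(theta) = 1 / (1 + exp(−a(theta − b)))
Exponent: 2.54 × (-0.13 − (-0.41)) = 0.7112
1/(1 + e^{-0.7112}) = 0.6707
P(incorrect) = 1 − 0.6707 = 0.3293

0.329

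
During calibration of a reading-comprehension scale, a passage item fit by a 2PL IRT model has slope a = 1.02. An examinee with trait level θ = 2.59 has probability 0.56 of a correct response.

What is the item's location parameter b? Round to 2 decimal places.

2.35

P(θ) = 1 / (1 + exp(−a(θ − b)))
logit(0.56) = ln(0.56/0.44) = 0.2412
b = θ − logit/(a) = 2.59 − 0.2412/1.0200 = 2.3536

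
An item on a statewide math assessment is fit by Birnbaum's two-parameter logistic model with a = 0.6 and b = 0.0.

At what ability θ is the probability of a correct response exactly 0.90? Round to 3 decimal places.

P(θ) = 1 / (1 + exp(−a(θ − b)))
logit = ln(0.9000/0.1000) = 2.1972
θ = b + logit/(a) = 0.0 + 2.1972/0.6000 = 3.6620

3.662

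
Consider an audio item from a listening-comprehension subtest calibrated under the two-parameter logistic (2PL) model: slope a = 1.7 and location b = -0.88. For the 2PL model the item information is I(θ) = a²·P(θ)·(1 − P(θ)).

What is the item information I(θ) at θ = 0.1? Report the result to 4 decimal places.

0.3864

P = 1/(1+e^{-1.6660}) = 0.8410
P(1−P) = 0.8410 × 0.1590 = 0.1337
I = a² × P(1−P) = 1.7² × 0.1337 = 0.38637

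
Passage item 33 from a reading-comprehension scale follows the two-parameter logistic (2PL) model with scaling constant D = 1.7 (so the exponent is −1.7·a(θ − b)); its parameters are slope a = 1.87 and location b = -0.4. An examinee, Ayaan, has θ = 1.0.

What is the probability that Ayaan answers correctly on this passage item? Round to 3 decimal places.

0.988

P(θ) = 1 / (1 + exp(−D·a(θ − b)))
Exponent: 1.7 × 1.87 × (1.0 − (-0.4)) = 4.4506
1/(1 + e^{-4.4506}) = 0.9885
P = 0.9885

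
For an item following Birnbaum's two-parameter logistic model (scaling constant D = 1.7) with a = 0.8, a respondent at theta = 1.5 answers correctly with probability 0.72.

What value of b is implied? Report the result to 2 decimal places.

P(theta) = 1 / (1 + exp(−D·a(theta − b)))
logit(0.72) = ln(0.72/0.28) = 0.9445
b = theta − logit/(1.7·a) = 1.5 − 0.9445/1.3600 = 0.8055

0.81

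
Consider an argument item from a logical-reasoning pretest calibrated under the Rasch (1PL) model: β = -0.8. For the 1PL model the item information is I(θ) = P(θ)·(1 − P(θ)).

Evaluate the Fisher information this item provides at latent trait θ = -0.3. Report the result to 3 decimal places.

0.235

P = 1/(1+e^{-0.5000}) = 0.6225
P(1−P) = 0.6225 × 0.3775 = 0.2350
I = P(1−P) = 0.23500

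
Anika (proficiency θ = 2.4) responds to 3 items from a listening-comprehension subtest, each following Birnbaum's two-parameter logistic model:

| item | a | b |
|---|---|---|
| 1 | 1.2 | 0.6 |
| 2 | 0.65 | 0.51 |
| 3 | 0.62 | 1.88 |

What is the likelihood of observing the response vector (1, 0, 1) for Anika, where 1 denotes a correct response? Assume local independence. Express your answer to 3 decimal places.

P(θ) = 1 / (1 + exp(−a(θ − b)))
P_1 = 1/(1+e^{-2.1600}) = 0.8966
P_2 = 1/(1+e^{-1.2285}) = 0.7736
P_3 = 1/(1+e^{-0.3224}) = 0.5799
L = P_1 × (1−P_2) × P_3 = 0.8966 × 0.2264 × 0.5799 = 0.11774

0.118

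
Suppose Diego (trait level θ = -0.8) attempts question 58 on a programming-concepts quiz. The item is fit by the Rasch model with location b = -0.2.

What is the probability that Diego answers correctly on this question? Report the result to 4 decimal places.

P(θ) = 1 / (1 + exp(−(θ − b)))
Exponent: (-0.8 − (-0.2)) = -0.6000
1/(1 + e^{0.6000}) = 0.3543
P = 0.3543

0.3543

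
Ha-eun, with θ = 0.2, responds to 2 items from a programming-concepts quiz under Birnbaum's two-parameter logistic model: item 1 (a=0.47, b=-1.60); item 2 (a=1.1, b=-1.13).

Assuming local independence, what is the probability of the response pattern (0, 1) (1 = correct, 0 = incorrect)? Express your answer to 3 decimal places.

P(θ) = 1 / (1 + exp(−a(θ − b)))
P_1 = 1/(1+e^{-0.8460}) = 0.6997
P_2 = 1/(1+e^{-1.4630}) = 0.8120
L = (1−P_1) × P_2 = 0.3003 × 0.8120 = 0.24382

0.244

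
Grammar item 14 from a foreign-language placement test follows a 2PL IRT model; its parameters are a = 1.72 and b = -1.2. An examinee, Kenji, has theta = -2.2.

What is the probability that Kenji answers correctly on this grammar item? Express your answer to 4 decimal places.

0.1519

P(theta) = 1 / (1 + exp(−a(theta − b)))
Exponent: 1.72 × (-2.2 − (-1.2)) = -1.7200
1/(1 + e^{1.7200}) = 0.1519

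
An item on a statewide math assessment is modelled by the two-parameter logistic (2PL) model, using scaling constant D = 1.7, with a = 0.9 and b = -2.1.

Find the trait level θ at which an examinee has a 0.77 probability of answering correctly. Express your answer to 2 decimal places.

P(θ) = 1 / (1 + exp(−D·a(θ − b)))
logit = ln(0.7700/0.2300) = 1.2083
θ = b + logit/(1.7·a) = -2.1 + 1.2083/1.5300 = -1.3103

-1.31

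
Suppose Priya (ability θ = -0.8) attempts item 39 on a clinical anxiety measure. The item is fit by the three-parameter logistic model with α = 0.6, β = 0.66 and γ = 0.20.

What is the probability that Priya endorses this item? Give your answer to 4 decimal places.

P(θ) = γ + (1 − γ) · 1 / (1 + exp(−α(θ − β)))
Exponent: 0.6 × (-0.8 − 0.66) = -0.8760
1/(1 + e^{0.8760}) = 0.2940
P = 0.20 + 0.80 × 0.2940 = 0.4352

0.4352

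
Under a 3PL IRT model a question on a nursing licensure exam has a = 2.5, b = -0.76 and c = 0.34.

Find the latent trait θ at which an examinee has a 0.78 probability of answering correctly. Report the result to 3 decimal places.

-0.483

P(θ) = c + (1 − c) · 1 / (1 + exp(−a(θ − b)))
Remove guessing floor: (0.78 − 0.34)/(1 − 0.34) = 0.6667
logit = ln(0.6667/0.3333) = 0.6931
θ = b + logit/(a) = -0.76 + 0.6931/2.5000 = -0.4827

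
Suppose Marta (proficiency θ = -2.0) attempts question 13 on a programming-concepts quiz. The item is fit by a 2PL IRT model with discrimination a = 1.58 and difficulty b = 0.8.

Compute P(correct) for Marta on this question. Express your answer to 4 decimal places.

0.0118

P(θ) = 1 / (1 + exp(−a(θ − b)))
Exponent: 1.58 × (-2.0 − 0.8) = -4.4240
1/(1 + e^{4.4240}) = 0.0118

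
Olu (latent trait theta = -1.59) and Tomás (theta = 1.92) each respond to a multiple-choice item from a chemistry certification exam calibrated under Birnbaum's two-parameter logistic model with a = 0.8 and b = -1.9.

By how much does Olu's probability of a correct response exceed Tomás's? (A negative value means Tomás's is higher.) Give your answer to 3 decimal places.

P(theta) = 1 / (1 + exp(−a(theta − b)))
P(Olu) = 0.5617  [exponent 0.2480]
P(Tomás) = 0.9550  [exponent 3.0560]
Difference = 0.5617 − 0.9550 = -0.3934

-0.393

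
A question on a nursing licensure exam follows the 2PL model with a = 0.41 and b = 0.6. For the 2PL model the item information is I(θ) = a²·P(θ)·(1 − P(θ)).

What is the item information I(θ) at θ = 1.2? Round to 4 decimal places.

P = 1/(1+e^{-0.2460}) = 0.5612
P(1−P) = 0.5612 × 0.4388 = 0.2463
I = a² × P(1−P) = 0.41² × 0.2463 = 0.04140

0.0414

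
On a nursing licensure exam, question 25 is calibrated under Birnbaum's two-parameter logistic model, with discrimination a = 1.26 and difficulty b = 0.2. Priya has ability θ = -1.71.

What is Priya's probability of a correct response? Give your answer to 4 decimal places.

0.0827

P(θ) = 1 / (1 + exp(−a(θ − b)))
Exponent: 1.26 × (-1.71 − 0.2) = -2.4066
1/(1 + e^{2.4066}) = 0.0827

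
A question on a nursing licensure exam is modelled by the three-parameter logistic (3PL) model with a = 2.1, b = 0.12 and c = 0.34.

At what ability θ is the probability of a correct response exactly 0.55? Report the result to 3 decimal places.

P(θ) = c + (1 − c) · 1 / (1 + exp(−a(θ − b)))
Remove guessing floor: (0.55 − 0.34)/(1 − 0.34) = 0.3182
logit = ln(0.3182/0.6818) = -0.7621
θ = b + logit/(a) = 0.12 + (-0.7621)/2.1000 = -0.2429

-0.243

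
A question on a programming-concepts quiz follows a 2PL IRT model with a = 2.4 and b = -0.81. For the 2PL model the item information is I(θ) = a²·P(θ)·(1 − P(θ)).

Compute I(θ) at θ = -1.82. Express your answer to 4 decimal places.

0.4305

P = 1/(1+e^{2.4240}) = 0.0814
P(1−P) = 0.0814 × 0.9186 = 0.0747
I = a² × P(1−P) = 2.4² × 0.0747 = 0.43051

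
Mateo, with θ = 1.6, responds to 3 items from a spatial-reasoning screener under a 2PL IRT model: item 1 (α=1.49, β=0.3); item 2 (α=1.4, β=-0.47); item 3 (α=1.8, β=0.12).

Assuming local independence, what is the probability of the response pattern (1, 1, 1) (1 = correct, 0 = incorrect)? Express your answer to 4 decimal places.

P(θ) = 1 / (1 + exp(−α(θ − β)))
P_1 = 1/(1+e^{-1.9370}) = 0.8740
P_2 = 1/(1+e^{-2.8980}) = 0.9477
P_3 = 1/(1+e^{-2.6640}) = 0.9349
L = P_1 × P_2 × P_3 = 0.8740 × 0.9477 × 0.9349 = 0.77440

0.7744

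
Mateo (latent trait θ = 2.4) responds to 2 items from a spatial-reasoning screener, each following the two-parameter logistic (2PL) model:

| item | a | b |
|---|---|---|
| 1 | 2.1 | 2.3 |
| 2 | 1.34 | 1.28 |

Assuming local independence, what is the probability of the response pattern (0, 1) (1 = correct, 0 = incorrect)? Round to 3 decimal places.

P(θ) = 1 / (1 + exp(−a(θ − b)))
P_1 = 1/(1+e^{-0.2100}) = 0.5523
P_2 = 1/(1+e^{-1.5008}) = 0.8177
L = (1−P_1) × P_2 = 0.4477 × 0.8177 = 0.36608

0.366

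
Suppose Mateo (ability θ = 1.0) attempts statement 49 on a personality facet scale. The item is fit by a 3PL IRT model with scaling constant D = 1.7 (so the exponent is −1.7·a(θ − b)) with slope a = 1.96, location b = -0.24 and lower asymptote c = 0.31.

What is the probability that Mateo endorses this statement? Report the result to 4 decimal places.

0.9891

P(θ) = c + (1 − c) · 1 / (1 + exp(−D·a(θ − b)))
Exponent: 1.7 × 1.96 × (1.0 − (-0.24)) = 4.1317
1/(1 + e^{-4.1317}) = 0.9842
P = 0.31 + 0.69 × 0.9842 = 0.9891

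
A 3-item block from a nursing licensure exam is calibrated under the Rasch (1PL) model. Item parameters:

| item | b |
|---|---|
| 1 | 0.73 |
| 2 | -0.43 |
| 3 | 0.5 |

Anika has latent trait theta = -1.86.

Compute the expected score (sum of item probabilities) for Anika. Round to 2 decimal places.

0.35

P(theta) = 1 / (1 + exp(−(theta − b)))
P_1 = 1/(1+e^{2.5900}) = 0.0698
P_2 = 1/(1+e^{1.4300}) = 0.1931
P_3 = 1/(1+e^{2.3600}) = 0.0863
E[score] = 0.0698 + 0.1931 + 0.0863 = 0.3492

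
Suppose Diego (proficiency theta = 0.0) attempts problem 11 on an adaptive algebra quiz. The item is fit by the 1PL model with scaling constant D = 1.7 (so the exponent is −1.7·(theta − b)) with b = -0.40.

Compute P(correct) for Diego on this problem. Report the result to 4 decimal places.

P(theta) = 1 / (1 + exp(−D·(theta − b)))
Exponent: 1.7 × (0.0 − (-0.40)) = 0.6800
1/(1 + e^{-0.6800}) = 0.6637
P = 0.6637

0.6637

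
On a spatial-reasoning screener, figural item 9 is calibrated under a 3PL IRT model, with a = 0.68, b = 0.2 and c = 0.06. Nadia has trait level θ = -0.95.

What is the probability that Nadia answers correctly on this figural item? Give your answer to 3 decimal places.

P(θ) = c + (1 − c) · 1 / (1 + exp(−a(θ − b)))
Exponent: 0.68 × (-0.95 − 0.2) = -0.7820
1/(1 + e^{0.7820}) = 0.3139
P = 0.06 + 0.94 × 0.3139 = 0.3551

0.355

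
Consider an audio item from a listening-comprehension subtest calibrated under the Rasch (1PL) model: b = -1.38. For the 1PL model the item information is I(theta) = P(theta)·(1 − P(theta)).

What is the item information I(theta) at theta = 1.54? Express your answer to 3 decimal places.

0.049

P = 1/(1+e^{-2.9200}) = 0.9488
P(1−P) = 0.9488 × 0.0512 = 0.0486
I = P(1−P) = 0.04855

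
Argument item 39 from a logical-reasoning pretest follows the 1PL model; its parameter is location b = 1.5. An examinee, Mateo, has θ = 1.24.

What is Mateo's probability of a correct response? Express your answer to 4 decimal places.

0.4354

P(θ) = 1 / (1 + exp(−(θ − b)))
Exponent: (1.24 − 1.5) = -0.2600
1/(1 + e^{0.2600}) = 0.4354
P = 0.4354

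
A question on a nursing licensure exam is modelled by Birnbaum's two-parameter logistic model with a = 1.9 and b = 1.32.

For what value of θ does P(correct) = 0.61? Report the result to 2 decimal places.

1.56

P(θ) = 1 / (1 + exp(−a(θ − b)))
logit = ln(0.6100/0.3900) = 0.4473
θ = b + logit/(a) = 1.32 + 0.4473/1.9000 = 1.5554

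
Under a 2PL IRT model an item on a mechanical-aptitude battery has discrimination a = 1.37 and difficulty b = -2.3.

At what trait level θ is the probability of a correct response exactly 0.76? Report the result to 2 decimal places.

-1.46

P(θ) = 1 / (1 + exp(−a(θ − b)))
logit = ln(0.7600/0.2400) = 1.1527
θ = b + logit/(a) = -2.3 + 1.1527/1.3700 = -1.4586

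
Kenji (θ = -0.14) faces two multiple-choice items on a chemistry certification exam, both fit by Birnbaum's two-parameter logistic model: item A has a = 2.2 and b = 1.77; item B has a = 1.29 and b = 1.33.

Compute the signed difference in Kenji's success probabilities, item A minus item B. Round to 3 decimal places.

-0.116

P(θ) = 1 / (1 + exp(−a(θ − b)))
P_A = 0.0147
P_B = 0.1305
P_A − P_B = -0.1158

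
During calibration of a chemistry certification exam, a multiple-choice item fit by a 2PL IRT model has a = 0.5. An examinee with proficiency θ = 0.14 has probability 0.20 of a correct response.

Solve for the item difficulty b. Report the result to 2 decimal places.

2.91

P(θ) = 1 / (1 + exp(−a(θ − b)))
logit(0.20) = ln(0.20/0.80) = -1.3863
b = θ − logit/(a) = 0.14 − (-1.3863)/0.5000 = 2.9126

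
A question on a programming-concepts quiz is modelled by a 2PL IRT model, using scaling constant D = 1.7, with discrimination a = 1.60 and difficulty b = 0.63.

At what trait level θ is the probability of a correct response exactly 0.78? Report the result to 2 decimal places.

1.10

P(θ) = 1 / (1 + exp(−D·a(θ − b)))
logit = ln(0.7800/0.2200) = 1.2657
θ = b + logit/(1.7·a) = 0.63 + 1.2657/2.7200 = 1.0953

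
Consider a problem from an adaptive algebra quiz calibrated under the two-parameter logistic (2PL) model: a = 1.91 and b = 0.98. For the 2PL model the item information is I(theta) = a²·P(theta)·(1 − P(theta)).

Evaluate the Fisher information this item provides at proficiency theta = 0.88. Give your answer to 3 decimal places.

0.904

P = 1/(1+e^{0.1910}) = 0.4524
P(1−P) = 0.4524 × 0.5476 = 0.2477
I = a² × P(1−P) = 1.91² × 0.2477 = 0.90376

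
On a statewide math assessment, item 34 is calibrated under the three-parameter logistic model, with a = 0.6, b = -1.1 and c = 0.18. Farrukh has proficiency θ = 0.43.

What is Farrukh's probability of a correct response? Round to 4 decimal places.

P(θ) = c + (1 − c) · 1 / (1 + exp(−a(θ − b)))
Exponent: 0.6 × (0.43 − (-1.1)) = 0.9180
1/(1 + e^{-0.9180}) = 0.7146
P = 0.18 + 0.82 × 0.7146 = 0.7660

0.7660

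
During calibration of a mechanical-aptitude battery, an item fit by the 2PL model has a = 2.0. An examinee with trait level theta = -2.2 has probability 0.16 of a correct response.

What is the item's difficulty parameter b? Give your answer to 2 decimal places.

-1.37

P(theta) = 1 / (1 + exp(−a(theta − b)))
logit(0.16) = ln(0.16/0.84) = -1.6582
b = theta − logit/(a) = -2.2 − (-1.6582)/2.0000 = -1.3709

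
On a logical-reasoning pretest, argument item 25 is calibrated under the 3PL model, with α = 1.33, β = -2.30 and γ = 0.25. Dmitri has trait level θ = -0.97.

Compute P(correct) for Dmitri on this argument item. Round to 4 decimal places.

P(θ) = γ + (1 − γ) · 1 / (1 + exp(−α(θ − β)))
Exponent: 1.33 × (-0.97 − (-2.30)) = 1.7689
1/(1 + e^{-1.7689}) = 0.8543
P = 0.25 + 0.75 × 0.8543 = 0.8907

0.8907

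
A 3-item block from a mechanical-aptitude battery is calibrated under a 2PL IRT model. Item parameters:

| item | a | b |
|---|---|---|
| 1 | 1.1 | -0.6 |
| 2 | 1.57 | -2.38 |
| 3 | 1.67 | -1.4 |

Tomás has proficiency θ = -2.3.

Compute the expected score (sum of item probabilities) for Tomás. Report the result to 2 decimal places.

P(θ) = 1 / (1 + exp(−a(θ − b)))
P_1 = 1/(1+e^{1.8700}) = 0.1335
P_2 = 1/(1+e^{-0.1256}) = 0.5314
P_3 = 1/(1+e^{1.5030}) = 0.1820
E[score] = 0.1335 + 0.5314 + 0.1820 = 0.8469

0.85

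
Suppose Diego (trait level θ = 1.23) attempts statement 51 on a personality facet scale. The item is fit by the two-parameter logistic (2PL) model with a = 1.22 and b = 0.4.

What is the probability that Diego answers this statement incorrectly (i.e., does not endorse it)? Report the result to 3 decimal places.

P(θ) = 1 / (1 + exp(−a(θ − b)))
Exponent: 1.22 × (1.23 − 0.4) = 1.0126
1/(1 + e^{-1.0126}) = 0.7335
P(incorrect) = 1 − 0.7335 = 0.2665

0.266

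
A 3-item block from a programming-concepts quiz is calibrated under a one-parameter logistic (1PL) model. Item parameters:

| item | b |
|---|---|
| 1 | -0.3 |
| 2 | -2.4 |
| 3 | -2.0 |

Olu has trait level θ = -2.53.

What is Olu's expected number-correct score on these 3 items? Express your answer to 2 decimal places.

0.94

P(θ) = 1 / (1 + exp(−(θ − b)))
P_1 = 1/(1+e^{2.2300}) = 0.0971
P_2 = 1/(1+e^{0.1300}) = 0.4675
P_3 = 1/(1+e^{0.5300}) = 0.3705
E[score] = 0.0971 + 0.4675 + 0.3705 = 0.9352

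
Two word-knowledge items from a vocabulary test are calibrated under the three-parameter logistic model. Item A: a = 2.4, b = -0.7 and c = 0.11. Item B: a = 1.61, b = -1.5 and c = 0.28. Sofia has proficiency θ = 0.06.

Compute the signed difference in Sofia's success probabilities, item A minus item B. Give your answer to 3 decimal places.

-0.070

P(θ) = c + (1 − c) · 1 / (1 + exp(−a(θ − b)))
P_A = 0.8763
P_B = 0.9460
P_A − P_B = -0.0696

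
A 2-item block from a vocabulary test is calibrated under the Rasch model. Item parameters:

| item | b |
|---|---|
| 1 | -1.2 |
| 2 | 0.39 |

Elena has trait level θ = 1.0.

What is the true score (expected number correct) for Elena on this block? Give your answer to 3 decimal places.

P(θ) = 1 / (1 + exp(−(θ − b)))
P_1 = 1/(1+e^{-2.2000}) = 0.9002
P_2 = 1/(1+e^{-0.6100}) = 0.6479
E[score] = 0.9002 + 0.6479 = 1.5482

1.548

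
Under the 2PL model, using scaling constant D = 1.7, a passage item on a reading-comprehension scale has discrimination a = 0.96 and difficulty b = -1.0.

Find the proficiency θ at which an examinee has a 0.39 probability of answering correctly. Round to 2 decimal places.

P(θ) = 1 / (1 + exp(−D·a(θ − b)))
logit = ln(0.3900/0.6100) = -0.4473
θ = b + logit/(1.7·a) = -1.0 + (-0.4473)/1.6320 = -1.2741

-1.27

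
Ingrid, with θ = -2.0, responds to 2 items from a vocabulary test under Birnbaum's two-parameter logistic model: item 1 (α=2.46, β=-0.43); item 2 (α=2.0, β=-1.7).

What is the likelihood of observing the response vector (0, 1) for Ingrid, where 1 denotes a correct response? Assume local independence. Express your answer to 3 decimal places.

0.347

P(θ) = 1 / (1 + exp(−α(θ − β)))
P_1 = 1/(1+e^{3.8622}) = 0.0206
P_2 = 1/(1+e^{0.6000}) = 0.3543
L = (1−P_1) × P_2 = 0.9794 × 0.3543 = 0.34705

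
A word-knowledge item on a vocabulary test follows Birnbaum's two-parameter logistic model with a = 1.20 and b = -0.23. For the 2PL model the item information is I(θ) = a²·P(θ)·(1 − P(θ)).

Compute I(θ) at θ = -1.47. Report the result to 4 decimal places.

P = 1/(1+e^{1.4880}) = 0.1842
P(1−P) = 0.1842 × 0.8158 = 0.1503
I = a² × P(1−P) = 1.20² × 0.1503 = 0.21641

0.2164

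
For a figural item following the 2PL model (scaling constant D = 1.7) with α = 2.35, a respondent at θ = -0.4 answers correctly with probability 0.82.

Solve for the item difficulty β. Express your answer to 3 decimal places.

P(θ) = 1 / (1 + exp(−D·α(θ − β)))
logit(0.82) = ln(0.82/0.18) = 1.5163
β = θ − logit/(1.7·α) = -0.4 − 1.5163/3.9950 = -0.7796

-0.780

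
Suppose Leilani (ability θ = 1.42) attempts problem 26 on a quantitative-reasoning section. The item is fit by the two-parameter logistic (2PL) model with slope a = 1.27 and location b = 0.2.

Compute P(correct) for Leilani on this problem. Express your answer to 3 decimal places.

0.825

P(θ) = 1 / (1 + exp(−a(θ − b)))
Exponent: 1.27 × (1.42 − 0.2) = 1.5494
1/(1 + e^{-1.5494}) = 0.8248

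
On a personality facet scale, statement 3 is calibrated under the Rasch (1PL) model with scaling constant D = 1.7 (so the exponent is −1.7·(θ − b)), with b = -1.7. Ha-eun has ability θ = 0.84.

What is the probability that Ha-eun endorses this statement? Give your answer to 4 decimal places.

0.9868

P(θ) = 1 / (1 + exp(−D·(θ − b)))
Exponent: 1.7 × (0.84 − (-1.7)) = 4.3180
1/(1 + e^{-4.3180}) = 0.9868
P = 0.9868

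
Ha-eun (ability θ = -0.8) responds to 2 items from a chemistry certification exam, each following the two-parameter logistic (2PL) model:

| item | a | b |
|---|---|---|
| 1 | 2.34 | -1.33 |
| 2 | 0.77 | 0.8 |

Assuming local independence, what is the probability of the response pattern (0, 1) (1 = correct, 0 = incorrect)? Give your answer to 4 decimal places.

0.0507

P(θ) = 1 / (1 + exp(−a(θ − b)))
P_1 = 1/(1+e^{-1.2402}) = 0.7756
P_2 = 1/(1+e^{1.2320}) = 0.2258
L = (1−P_1) × P_2 = 0.2244 × 0.2258 = 0.05068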